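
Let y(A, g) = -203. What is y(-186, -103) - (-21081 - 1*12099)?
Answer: 32977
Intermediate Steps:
y(-186, -103) - (-21081 - 1*12099) = -203 - (-21081 - 1*12099) = -203 - (-21081 - 12099) = -203 - 1*(-33180) = -203 + 33180 = 32977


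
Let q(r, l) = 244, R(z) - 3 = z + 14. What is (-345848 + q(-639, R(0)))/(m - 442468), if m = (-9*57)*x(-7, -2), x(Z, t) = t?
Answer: 172802/220721 ≈ 0.78290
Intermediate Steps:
R(z) = 17 + z (R(z) = 3 + (z + 14) = 3 + (14 + z) = 17 + z)
m = 1026 (m = -9*57*(-2) = -513*(-2) = 1026)
(-345848 + q(-639, R(0)))/(m - 442468) = (-345848 + 244)/(1026 - 442468) = -345604/(-441442) = -345604*(-1/441442) = 172802/220721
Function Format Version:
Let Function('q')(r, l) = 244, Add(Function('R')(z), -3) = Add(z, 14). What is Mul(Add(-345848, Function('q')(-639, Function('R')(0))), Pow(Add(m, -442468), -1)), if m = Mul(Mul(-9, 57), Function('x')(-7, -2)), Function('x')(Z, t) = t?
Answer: Rational(172802, 220721) ≈ 0.78290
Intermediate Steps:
Function('R')(z) = Add(17, z) (Function('R')(z) = Add(3, Add(z, 14)) = Add(3, Add(14, z)) = Add(17, z))
m = 1026 (m = Mul(Mul(-9, 57), -2) = Mul(-513, -2) = 1026)
Mul(Add(-345848, Function('q')(-639, Function('R')(0))), Pow(Add(m, -442468), -1)) = Mul(Add(-345848, 244), Pow(Add(1026, -442468), -1)) = Mul(-345604, Pow(-441442, -1)) = Mul(-345604, Rational(-1, 441442)) = Rational(172802, 220721)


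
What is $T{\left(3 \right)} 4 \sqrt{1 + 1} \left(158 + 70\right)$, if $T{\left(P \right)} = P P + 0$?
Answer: $8208 \sqrt{2} \approx 11608.0$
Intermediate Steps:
$T{\left(P \right)} = P^{2}$ ($T{\left(P \right)} = P^{2} + 0 = P^{2}$)
$T{\left(3 \right)} 4 \sqrt{1 + 1} \left(158 + 70\right) = 3^{2} \cdot 4 \sqrt{1 + 1} \left(158 + 70\right) = 9 \cdot 4 \sqrt{2} \cdot 228 = 36 \sqrt{2} \cdot 228 = 8208 \sqrt{2}$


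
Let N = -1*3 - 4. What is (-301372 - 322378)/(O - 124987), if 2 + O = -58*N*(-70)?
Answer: 623750/153409 ≈ 4.0659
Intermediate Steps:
N = -7 (N = -3 - 4 = -7)
O = -28422 (O = -2 - 58*(-7)*(-70) = -2 + 406*(-70) = -2 - 28420 = -28422)
(-301372 - 322378)/(O - 124987) = (-301372 - 322378)/(-28422 - 124987) = -623750/(-153409) = -623750*(-1/153409) = 623750/153409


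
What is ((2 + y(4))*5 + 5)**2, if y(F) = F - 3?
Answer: 400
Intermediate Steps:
y(F) = -3 + F
((2 + y(4))*5 + 5)**2 = ((2 + (-3 + 4))*5 + 5)**2 = ((2 + 1)*5 + 5)**2 = (3*5 + 5)**2 = (15 + 5)**2 = 20**2 = 400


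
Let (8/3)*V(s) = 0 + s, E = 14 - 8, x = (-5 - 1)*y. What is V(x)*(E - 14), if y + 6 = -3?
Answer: -162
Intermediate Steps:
y = -9 (y = -6 - 3 = -9)
x = 54 (x = (-5 - 1)*(-9) = -6*(-9) = 54)
E = 6
V(s) = 3*s/8 (V(s) = 3*(0 + s)/8 = 3*s/8)
V(x)*(E - 14) = ((3/8)*54)*(6 - 14) = (81/4)*(-8) = -162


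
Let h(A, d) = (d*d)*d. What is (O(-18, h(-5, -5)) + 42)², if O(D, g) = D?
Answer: 576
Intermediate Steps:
h(A, d) = d³ (h(A, d) = d²*d = d³)
(O(-18, h(-5, -5)) + 42)² = (-18 + 42)² = 24² = 576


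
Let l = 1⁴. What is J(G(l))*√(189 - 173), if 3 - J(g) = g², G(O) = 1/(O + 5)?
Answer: 107/9 ≈ 11.889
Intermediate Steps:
l = 1
G(O) = 1/(5 + O)
J(g) = 3 - g²
J(G(l))*√(189 - 173) = (3 - (1/(5 + 1))²)*√(189 - 173) = (3 - (1/6)²)*√16 = (3 - (⅙)²)*4 = (3 - 1*1/36)*4 = (3 - 1/36)*4 = (107/36)*4 = 107/9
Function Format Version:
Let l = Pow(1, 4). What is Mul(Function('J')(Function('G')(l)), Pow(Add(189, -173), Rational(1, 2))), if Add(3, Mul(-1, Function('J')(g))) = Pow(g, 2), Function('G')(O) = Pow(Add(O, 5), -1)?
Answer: Rational(107, 9) ≈ 11.889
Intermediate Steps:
l = 1
Function('G')(O) = Pow(Add(5, O), -1)
Function('J')(g) = Add(3, Mul(-1, Pow(g, 2)))
Mul(Function('J')(Function('G')(l)), Pow(Add(189, -173), Rational(1, 2))) = Mul(Add(3, Mul(-1, Pow(Pow(Add(5, 1), -1), 2))), Pow(Add(189, -173), Rational(1, 2))) = Mul(Add(3, Mul(-1, Pow(Pow(6, -1), 2))), Pow(16, Rational(1, 2))) = Mul(Add(3, Mul(-1, Pow(Rational(1, 6), 2))), 4) = Mul(Add(3, Mul(-1, Rational(1, 36))), 4) = Mul(Add(3, Rational(-1, 36)), 4) = Mul(Rational(107, 36), 4) = Rational(107, 9)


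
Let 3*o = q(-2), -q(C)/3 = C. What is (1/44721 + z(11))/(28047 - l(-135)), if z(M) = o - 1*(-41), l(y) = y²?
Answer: 961502/219624831 ≈ 0.0043779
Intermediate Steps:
q(C) = -3*C
o = 2 (o = (-3*(-2))/3 = (⅓)*6 = 2)
z(M) = 43 (z(M) = 2 - 1*(-41) = 2 + 41 = 43)
(1/44721 + z(11))/(28047 - l(-135)) = (1/44721 + 43)/(28047 - 1*(-135)²) = (1/44721 + 43)/(28047 - 1*18225) = 1923004/(44721*(28047 - 18225)) = (1923004/44721)/9822 = (1923004/44721)*(1/9822) = 961502/219624831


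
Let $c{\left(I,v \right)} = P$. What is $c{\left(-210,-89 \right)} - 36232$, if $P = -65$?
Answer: $-36297$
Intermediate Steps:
$c{\left(I,v \right)} = -65$
$c{\left(-210,-89 \right)} - 36232 = -65 - 36232 = -36297$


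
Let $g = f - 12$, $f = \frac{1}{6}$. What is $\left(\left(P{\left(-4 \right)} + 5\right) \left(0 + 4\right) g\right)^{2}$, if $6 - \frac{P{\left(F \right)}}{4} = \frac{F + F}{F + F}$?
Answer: $\frac{12602500}{9} \approx 1.4003 \cdot 10^{6}$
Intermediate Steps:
$f = \frac{1}{6} \approx 0.16667$
$P{\left(F \right)} = 20$ ($P{\left(F \right)} = 24 - 4 \frac{F + F}{F + F} = 24 - 4 \frac{2 F}{2 F} = 24 - 4 \cdot 2 F \frac{1}{2 F} = 24 - 4 = 20$)
$g = - \frac{71}{6}$ ($g = \frac{1}{6} - 12 = - \frac{71}{6} \approx -11.833$)
$\left(\left(P{\left(-4 \right)} + 5\right) \left(0 + 4\right) g\right)^{2} = \left(\left(20 + 5\right) \left(0 + 4\right) \left(- \frac{71}{6}\right)\right)^{2} = \left(25 \cdot 4 \left(- \frac{71}{6}\right)\right)^{2} = \left(100 \left(- \frac{71}{6}\right)\right)^{2} = \left(- \frac{3550}{3}\right)^{2} = \frac{12602500}{9}$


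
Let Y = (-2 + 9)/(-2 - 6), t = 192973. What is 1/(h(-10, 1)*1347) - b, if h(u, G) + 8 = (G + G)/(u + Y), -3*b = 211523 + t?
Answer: 43104172387/319688 ≈ 1.3483e+5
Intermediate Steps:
Y = -7/8 (Y = 7/(-8) = 7*(-⅛) = -7/8 ≈ -0.87500)
b = -134832 (b = -(211523 + 192973)/3 = -⅓*404496 = -134832)
h(u, G) = -8 + 2*G/(-7/8 + u) (h(u, G) = -8 + (G + G)/(u - 7/8) = -8 + (2*G)/(-7/8 + u) = -8 + 2*G/(-7/8 + u))
1/(h(-10, 1)*1347) - b = 1/((8*(7 - 8*(-10) + 2*1)/(-7 + 8*(-10)))*1347) - 1*(-134832) = 1/((8*(7 + 80 + 2)/(-7 - 80))*1347) + 134832 = 1/((8*89/(-87))*1347) + 134832 = 1/((8*(-1/87)*89)*1347) + 134832 = 1/(-712/87*1347) + 134832 = 1/(-319688/29) + 134832 = -29/319688 + 134832 = 43104172387/319688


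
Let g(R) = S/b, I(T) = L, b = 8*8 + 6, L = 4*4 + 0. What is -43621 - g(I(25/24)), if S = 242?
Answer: -1526856/35 ≈ -43624.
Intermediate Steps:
L = 16 (L = 16 + 0 = 16)
b = 70 (b = 64 + 6 = 70)
I(T) = 16
g(R) = 121/35 (g(R) = 242/70 = 242*(1/70) = 121/35)
-43621 - g(I(25/24)) = -43621 - 1*121/35 = -43621 - 121/35 = -1526856/35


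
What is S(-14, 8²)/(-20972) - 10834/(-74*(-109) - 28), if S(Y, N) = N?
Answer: -28465635/21071617 ≈ -1.3509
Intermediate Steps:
S(-14, 8²)/(-20972) - 10834/(-74*(-109) - 28) = 8²/(-20972) - 10834/(-74*(-109) - 28) = 64*(-1/20972) - 10834/(8066 - 28) = -16/5243 - 10834/8038 = -16/5243 - 10834*1/8038 = -16/5243 - 5417/4019 = -28465635/21071617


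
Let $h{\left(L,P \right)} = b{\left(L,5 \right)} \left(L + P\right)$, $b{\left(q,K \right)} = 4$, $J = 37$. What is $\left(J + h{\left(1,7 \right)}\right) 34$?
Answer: $2346$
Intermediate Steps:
$h{\left(L,P \right)} = 4 L + 4 P$ ($h{\left(L,P \right)} = 4 \left(L + P\right) = 4 L + 4 P$)
$\left(J + h{\left(1,7 \right)}\right) 34 = \left(37 + \left(4 \cdot 1 + 4 \cdot 7\right)\right) 34 = \left(37 + \left(4 + 28\right)\right) 34 = \left(37 + 32\right) 34 = 69 \cdot 34 = 2346$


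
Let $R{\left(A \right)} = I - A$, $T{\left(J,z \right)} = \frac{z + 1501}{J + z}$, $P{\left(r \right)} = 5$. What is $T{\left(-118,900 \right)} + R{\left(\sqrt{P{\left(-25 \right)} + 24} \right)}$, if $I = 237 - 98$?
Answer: $\frac{111099}{782} - \sqrt{29} \approx 136.69$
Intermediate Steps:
$T{\left(J,z \right)} = \frac{1501 + z}{J + z}$
$I = 139$
$R{\left(A \right)} = 139 - A$
$T{\left(-118,900 \right)} + R{\left(\sqrt{P{\left(-25 \right)} + 24} \right)} = \frac{1501 + 900}{-118 + 900} + \left(139 - \sqrt{5 + 24}\right) = \frac{1}{782} \cdot 2401 + \left(139 - \sqrt{29}\right) = \frac{2401}{782} + \left(139 - \sqrt{29}\right) = \frac{111099}{782} - \sqrt{29}$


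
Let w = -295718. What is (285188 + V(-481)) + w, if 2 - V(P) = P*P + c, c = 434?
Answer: -242323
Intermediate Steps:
V(P) = -432 - P² (V(P) = 2 - (P*P + 434) = 2 - (P² + 434) = 2 - (434 + P²) = 2 + (-434 - P²) = -432 - P²)
(285188 + V(-481)) + w = (285188 + (-432 - 1*(-481)²)) - 295718 = (285188 + (-432 - 1*231361)) - 295718 = (285188 + (-432 - 231361)) - 295718 = (285188 - 231793) - 295718 = 53395 - 295718 = -242323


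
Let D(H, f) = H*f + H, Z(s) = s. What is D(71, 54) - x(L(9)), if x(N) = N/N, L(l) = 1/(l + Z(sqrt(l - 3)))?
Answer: 3904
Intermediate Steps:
D(H, f) = H + H*f
L(l) = 1/(l + sqrt(-3 + l)) (L(l) = 1/(l + sqrt(l - 3)) = 1/(l + sqrt(-3 + l)))
x(N) = 1
D(71, 54) - x(L(9)) = 71*(1 + 54) - 1*1 = 71*55 - 1 = 3905 - 1 = 3904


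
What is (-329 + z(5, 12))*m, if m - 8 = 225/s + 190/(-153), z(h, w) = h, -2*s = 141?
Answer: -923328/799 ≈ -1155.6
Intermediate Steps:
s = -141/2 (s = -½*141 = -141/2 ≈ -70.500)
m = 25648/7191 (m = 8 + (225/(-141/2) + 190/(-153)) = 8 + (225*(-2/141) + 190*(-1/153)) = 8 + (-150/47 - 190/153) = 8 - 31880/7191 = 25648/7191 ≈ 3.5667)
(-329 + z(5, 12))*m = (-329 + 5)*(25648/7191) = -324*25648/7191 = -923328/799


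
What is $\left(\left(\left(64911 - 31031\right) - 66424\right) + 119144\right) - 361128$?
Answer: $-274528$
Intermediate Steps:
$\left(\left(\left(64911 - 31031\right) - 66424\right) + 119144\right) - 361128 = \left(\left(33880 - 66424\right) + 119144\right) - 361128 = \left(-32544 + 119144\right) - 361128 = 86600 - 361128 = -274528$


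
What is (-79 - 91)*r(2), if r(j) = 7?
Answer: -1190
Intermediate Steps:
(-79 - 91)*r(2) = (-79 - 91)*7 = -170*7 = -1190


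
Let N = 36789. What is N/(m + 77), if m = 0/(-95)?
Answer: 36789/77 ≈ 477.78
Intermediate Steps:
m = 0 (m = 0*(-1/95) = 0)
N/(m + 77) = 36789/(0 + 77) = 36789/77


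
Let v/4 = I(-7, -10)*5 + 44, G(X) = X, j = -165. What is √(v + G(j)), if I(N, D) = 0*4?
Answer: √11 ≈ 3.3166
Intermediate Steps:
I(N, D) = 0
v = 176 (v = 4*(0*5 + 44) = 4*(0 + 44) = 4*44 = 176)
√(v + G(j)) = √(176 - 165) = √11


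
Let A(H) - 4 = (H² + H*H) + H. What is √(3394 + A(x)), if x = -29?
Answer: √5051 ≈ 71.070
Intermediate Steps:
A(H) = 4 + H + 2*H² (A(H) = 4 + ((H² + H*H) + H) = 4 + ((H² + H²) + H) = 4 + (2*H² + H) = 4 + (H + 2*H²) = 4 + H + 2*H²)
√(3394 + A(x)) = √(3394 + (4 - 29 + 2*(-29)²)) = √(3394 + (4 - 29 + 2*841)) = √(3394 + (4 - 29 + 1682)) = √(3394 + 1657) = √5051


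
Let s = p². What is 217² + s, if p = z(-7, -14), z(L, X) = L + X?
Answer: 47530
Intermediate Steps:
p = -21 (p = -7 - 14 = -21)
s = 441 (s = (-21)² = 441)
217² + s = 217² + 441 = 47089 + 441 = 47530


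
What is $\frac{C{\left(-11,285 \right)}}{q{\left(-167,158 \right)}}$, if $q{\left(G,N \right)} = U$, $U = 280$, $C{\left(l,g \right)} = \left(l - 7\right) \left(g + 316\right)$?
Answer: $- \frac{5409}{140} \approx -38.636$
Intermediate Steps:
$C{\left(l,g \right)} = \left(-7 + l\right) \left(316 + g\right)$
$q{\left(G,N \right)} = 280$
$\frac{C{\left(-11,285 \right)}}{q{\left(-167,158 \right)}} = \frac{-2212 - 1995 + 316 \left(-11\right) + 285 \left(-11\right)}{280} = \left(-2212 - 1995 - 3476 - 3135\right) \frac{1}{280} = \left(-10818\right) \frac{1}{280} = - \frac{5409}{140}$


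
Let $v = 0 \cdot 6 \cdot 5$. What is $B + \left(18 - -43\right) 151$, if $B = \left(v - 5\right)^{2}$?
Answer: $9236$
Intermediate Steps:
$v = 0$ ($v = 0 \cdot 5 = 0$)
$B = 25$ ($B = \left(0 - 5\right)^{2} = \left(-5\right)^{2} = 25$)
$B + \left(18 - -43\right) 151 = 25 + \left(18 - -43\right) 151 = 25 + \left(18 + 43\right) 151 = 25 + 61 \cdot 151 = 25 + 9211 = 9236$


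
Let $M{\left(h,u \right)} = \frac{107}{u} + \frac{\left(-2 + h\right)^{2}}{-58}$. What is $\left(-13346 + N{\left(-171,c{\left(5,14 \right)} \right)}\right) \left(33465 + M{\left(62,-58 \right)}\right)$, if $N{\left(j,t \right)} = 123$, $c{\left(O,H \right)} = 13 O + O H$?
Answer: $- \frac{25616428649}{58} \approx -4.4166 \cdot 10^{8}$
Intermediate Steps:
$c{\left(O,H \right)} = 13 O + H O$
$M{\left(h,u \right)} = \frac{107}{u} - \frac{\left(-2 + h\right)^{2}}{58}$ ($M{\left(h,u \right)} = \frac{107}{u} + \left(-2 + h\right)^{2} \left(- \frac{1}{58}\right) = \frac{107}{u} - \frac{\left(-2 + h\right)^{2}}{58}$)
$\left(-13346 + N{\left(-171,c{\left(5,14 \right)} \right)}\right) \left(33465 + M{\left(62,-58 \right)}\right) = \left(-13346 + 123\right) \left(33465 + \left(\frac{107}{-58} - \frac{\left(-2 + 62\right)^{2}}{58}\right)\right) = - 13223 \left(33465 + \left(107 \left(- \frac{1}{58}\right) - \frac{60^{2}}{58}\right)\right) = - 13223 \left(33465 - \frac{3707}{58}\right) = \left(-13223\right) \frac{1937263}{58} = - \frac{25616428649}{58}$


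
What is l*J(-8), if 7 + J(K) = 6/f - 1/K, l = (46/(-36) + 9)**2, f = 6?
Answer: -908087/2592 ≈ -350.34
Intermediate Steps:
l = 19321/324 (l = (46*(-1/36) + 9)**2 = (-23/18 + 9)**2 = (139/18)**2 = 19321/324 ≈ 59.633)
J(K) = -6 - 1/K (J(K) = -7 + (6/6 - 1/K) = -7 + (6*(1/6) - 1/K) = -7 + (1 - 1/K) = -6 - 1/K)
l*J(-8) = 19321*(-6 - 1/(-8))/324 = 19321*(-6 - 1*(-1/8))/324 = 19321*(-6 + 1/8)/324 = (19321/324)*(-47/8) = -908087/2592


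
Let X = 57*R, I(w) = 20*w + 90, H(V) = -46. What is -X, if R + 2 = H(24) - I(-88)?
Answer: -92454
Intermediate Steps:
I(w) = 90 + 20*w
R = 1622 (R = -2 + (-46 - (90 + 20*(-88))) = -2 + (-46 - (90 - 1760)) = -2 + (-46 - 1*(-1670)) = -2 + (-46 + 1670) = -2 + 1624 = 1622)
X = 92454 (X = 57*1622 = 92454)
-X = -1*92454 = -92454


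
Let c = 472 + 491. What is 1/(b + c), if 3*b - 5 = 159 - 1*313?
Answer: 3/2740 ≈ 0.0010949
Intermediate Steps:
b = -149/3 (b = 5/3 + (159 - 1*313)/3 = 5/3 + (159 - 313)/3 = 5/3 + (⅓)*(-154) = 5/3 - 154/3 = -149/3 ≈ -49.667)
c = 963
1/(b + c) = 1/(-149/3 + 963) = 1/(2740/3) = 3/2740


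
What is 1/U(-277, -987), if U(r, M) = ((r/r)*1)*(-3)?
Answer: -⅓ ≈ -0.33333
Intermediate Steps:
U(r, M) = -3 (U(r, M) = (1*1)*(-3) = 1*(-3) = -3)
1/U(-277, -987) = 1/(-3) = -⅓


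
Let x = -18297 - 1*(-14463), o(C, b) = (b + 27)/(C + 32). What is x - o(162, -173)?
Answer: -371825/97 ≈ -3833.2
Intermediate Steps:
o(C, b) = (27 + b)/(32 + C)
x = -3834 (x = -18297 + 14463 = -3834)
x - o(162, -173) = -3834 - (27 - 173)/(32 + 162) = -3834 - (-146)/194 = -3834 - 1*(-73/97) = -3834 + 73/97 = -371825/97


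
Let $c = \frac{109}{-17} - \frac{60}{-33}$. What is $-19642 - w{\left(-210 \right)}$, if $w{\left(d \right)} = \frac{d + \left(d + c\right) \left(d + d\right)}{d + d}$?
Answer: $- \frac{7266037}{374} \approx -19428.0$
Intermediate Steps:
$c = - \frac{859}{187}$ ($c = 109 \left(- \frac{1}{17}\right) - - \frac{20}{11} = - \frac{109}{17} + \frac{20}{11} = - \frac{859}{187} \approx -4.5936$)
$w{\left(d \right)} = \frac{d + 2 d \left(- \frac{859}{187} + d\right)}{2 d}$ ($w{\left(d \right)} = \frac{d + \left(d - \frac{859}{187}\right) \left(d + d\right)}{d + d} = \frac{d + \left(- \frac{859}{187} + d\right) 2 d}{2 d} = \left(d + 2 d \left(- \frac{859}{187} + d\right)\right) \frac{1}{2 d} = \frac{d + 2 d \left(- \frac{859}{187} + d\right)}{2 d}$)
$-19642 - w{\left(-210 \right)} = -19642 - \left(- \frac{1531}{374} - 210\right) = -19642 - - \frac{80071}{374} = -19642 + \frac{80071}{374} = - \frac{7266037}{374}$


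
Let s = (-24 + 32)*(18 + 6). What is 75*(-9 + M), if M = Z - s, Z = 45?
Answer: -11700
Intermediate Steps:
s = 192 (s = 8*24 = 192)
M = -147 (M = 45 - 1*192 = 45 - 192 = -147)
75*(-9 + M) = 75*(-9 - 147) = 75*(-156) = -11700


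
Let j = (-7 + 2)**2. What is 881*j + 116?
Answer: 22141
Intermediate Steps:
j = 25 (j = (-5)**2 = 25)
881*j + 116 = 881*25 + 116 = 22025 + 116 = 22141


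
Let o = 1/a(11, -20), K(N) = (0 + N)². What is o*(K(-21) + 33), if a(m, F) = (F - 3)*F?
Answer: 237/230 ≈ 1.0304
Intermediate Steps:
a(m, F) = F*(-3 + F) (a(m, F) = (-3 + F)*F = F*(-3 + F))
K(N) = N²
o = 1/460 (o = 1/(-20*(-3 - 20)) = 1/(-20*(-23)) = 1/460 ≈ 0.0021739)
o*(K(-21) + 33) = ((-21)² + 33)/460 = (441 + 33)/460 = (1/460)*474 = 237/230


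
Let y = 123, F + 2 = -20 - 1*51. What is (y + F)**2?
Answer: 2500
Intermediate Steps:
F = -73 (F = -2 + (-20 - 1*51) = -2 + (-20 - 51) = -2 - 71 = -73)
(y + F)**2 = (123 - 73)**2 = 50**2 = 2500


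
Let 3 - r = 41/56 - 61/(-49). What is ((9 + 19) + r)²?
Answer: 129436129/153664 ≈ 842.33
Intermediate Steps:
r = 401/392 (r = 3 - (41/56 - 61/(-49)) = 3 - (41*(1/56) - 61*(-1/49)) = 3 - (41/56 + 61/49) = 3 - 1*775/392 = 3 - 775/392 = 401/392 ≈ 1.0230)
((9 + 19) + r)² = ((9 + 19) + 401/392)² = (28 + 401/392)² = (11377/392)² = 129436129/153664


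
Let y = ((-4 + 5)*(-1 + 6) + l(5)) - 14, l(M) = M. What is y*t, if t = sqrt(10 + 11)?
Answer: -4*sqrt(21) ≈ -18.330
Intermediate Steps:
t = sqrt(21) ≈ 4.5826
y = -4 (y = ((-4 + 5)*(-1 + 6) + 5) - 14 = (1*5 + 5) - 14 = (5 + 5) - 14 = 10 - 14 = -4)
y*t = -4*sqrt(21)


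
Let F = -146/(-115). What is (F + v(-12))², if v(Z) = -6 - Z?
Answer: 698896/13225 ≈ 52.847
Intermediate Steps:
F = 146/115 (F = -146*(-1/115) = 146/115 ≈ 1.2696)
(F + v(-12))² = (146/115 + (-6 - 1*(-12)))² = (146/115 + (-6 + 12))² = (146/115 + 6)² = (836/115)² = 698896/13225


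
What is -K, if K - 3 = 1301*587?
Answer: -763690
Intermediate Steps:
K = 763690 (K = 3 + 1301*587 = 3 + 763687 = 763690)
-K = -1*763690 = -763690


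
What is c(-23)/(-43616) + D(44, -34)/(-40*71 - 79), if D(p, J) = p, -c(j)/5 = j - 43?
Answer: -1441187/63657552 ≈ -0.022640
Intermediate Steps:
c(j) = 215 - 5*j (c(j) = -5*(j - 43) = -5*(-43 + j) = 215 - 5*j)
c(-23)/(-43616) + D(44, -34)/(-40*71 - 79) = (215 - 5*(-23))/(-43616) + 44/(-40*71 - 79) = (215 + 115)*(-1/43616) + 44/(-2840 - 79) = 330*(-1/43616) + 44/(-2919) = -165/21808 + 44*(-1/2919) = -165/21808 - 44/2919 = -1441187/63657552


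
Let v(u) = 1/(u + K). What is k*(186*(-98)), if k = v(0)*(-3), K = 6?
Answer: 9114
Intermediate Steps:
v(u) = 1/(6 + u) (v(u) = 1/(u + 6) = 1/(6 + u))
k = -1/2 (k = -3/(6 + 0) = -3/6 = (1/6)*(-3) = -1/2 ≈ -0.50000)
k*(186*(-98)) = -93*(-98) = -1/2*(-18228) = 9114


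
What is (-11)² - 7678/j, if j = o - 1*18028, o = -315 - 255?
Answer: 1129018/9299 ≈ 121.41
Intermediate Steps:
o = -570
j = -18598 (j = -570 - 1*18028 = -570 - 18028 = -18598)
(-11)² - 7678/j = (-11)² - 7678/(-18598) = 121 - 7678*(-1/18598) = 121 + 3839/9299 = 1129018/9299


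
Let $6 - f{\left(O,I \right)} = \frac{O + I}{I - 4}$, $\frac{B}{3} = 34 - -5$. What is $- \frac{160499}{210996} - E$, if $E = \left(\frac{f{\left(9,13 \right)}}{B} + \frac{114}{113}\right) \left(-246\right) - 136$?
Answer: $\frac{363474683963}{929859372} \approx 390.89$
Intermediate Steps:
$B = 117$ ($B = 3 \left(34 - -5\right) = 3 \left(34 + 5\right) = 3 \cdot 39 = 117$)
$f{\left(O,I \right)} = 6 - \frac{I + O}{-4 + I}$ ($f{\left(O,I \right)} = 6 - \frac{O + I}{I - 4} = 6 - \frac{I + O}{-4 + I}$)
$E = - \frac{15534124}{39663}$ ($E = \left(\frac{\frac{1}{-4 + 13} \left(-24 - 9 + 5 \cdot 13\right)}{117} + \frac{114}{113}\right) \left(-246\right) - 136 = \left(\frac{-24 - 9 + 65}{9} \cdot \frac{1}{117} + 114 \cdot \frac{1}{113}\right) \left(-246\right) - 136 = \left(\frac{1}{9} \cdot 32 \cdot \frac{1}{117} + \frac{114}{113}\right) \left(-246\right) - 136 = \left(\frac{32}{9} \cdot \frac{1}{117} + \frac{114}{113}\right) \left(-246\right) - 136 = \left(\frac{32}{1053} + \frac{114}{113}\right) \left(-246\right) - 136 = \frac{123658}{118989} \left(-246\right) - 136 = - \frac{10139956}{39663} - 136 = - \frac{15534124}{39663} \approx -391.65$)
$- \frac{160499}{210996} - E = - \frac{160499}{210996} - - \frac{15534124}{39663} = \left(-160499\right) \frac{1}{210996} + \frac{15534124}{39663} = - \frac{160499}{210996} + \frac{15534124}{39663} = \frac{363474683963}{929859372}$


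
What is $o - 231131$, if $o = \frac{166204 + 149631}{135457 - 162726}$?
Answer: $- \frac{6303027074}{27269} \approx -2.3114 \cdot 10^{5}$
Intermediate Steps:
$o = - \frac{315835}{27269}$ ($o = \frac{315835}{-27269} = 315835 \left(- \frac{1}{27269}\right) = - \frac{315835}{27269} \approx -11.582$)
$o - 231131 = - \frac{315835}{27269} - 231131 = - \frac{6303027074}{27269}$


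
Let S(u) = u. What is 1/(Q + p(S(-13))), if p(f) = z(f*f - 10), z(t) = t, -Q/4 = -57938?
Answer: 1/231911 ≈ 4.3120e-6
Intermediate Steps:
Q = 231752 (Q = -4*(-57938) = 231752)
p(f) = -10 + f**2 (p(f) = f*f - 10 = f**2 - 10 = -10 + f**2)
1/(Q + p(S(-13))) = 1/(231752 + (-10 + (-13)**2)) = 1/(231752 + (-10 + 169)) = 1/(231752 + 159) = 1/231911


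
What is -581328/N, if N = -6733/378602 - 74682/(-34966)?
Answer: -3847867447441248/14019664243 ≈ -2.7446e+5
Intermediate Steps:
N = 14019664243/6619098766 (N = -6733*1/378602 - 74682*(-1/34966) = -6733/378602 + 37341/17483 = 14019664243/6619098766 ≈ 2.1181)
-581328/N = -581328/14019664243/6619098766 = -581328*6619098766/14019664243 = -3847867447441248/14019664243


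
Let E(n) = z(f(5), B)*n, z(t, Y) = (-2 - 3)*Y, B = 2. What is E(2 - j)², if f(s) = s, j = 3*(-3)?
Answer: 12100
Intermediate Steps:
j = -9
z(t, Y) = -5*Y
E(n) = -10*n (E(n) = (-5*2)*n = -10*n)
E(2 - j)² = (-10*(2 - 1*(-9)))² = (-10*(2 + 9))² = (-10*11)² = (-110)² = 12100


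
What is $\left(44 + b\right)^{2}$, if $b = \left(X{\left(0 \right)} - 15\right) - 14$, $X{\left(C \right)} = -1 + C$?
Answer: $196$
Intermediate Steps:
$b = -30$ ($b = \left(\left(-1 + 0\right) - 15\right) - 14 = \left(-1 - 15\right) - 14 = -16 - 14 = -30$)
$\left(44 + b\right)^{2} = \left(44 - 30\right)^{2} = 14^{2} = 196$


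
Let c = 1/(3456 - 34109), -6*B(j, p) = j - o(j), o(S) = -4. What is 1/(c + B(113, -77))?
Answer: -61306/1195469 ≈ -0.051282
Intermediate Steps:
B(j, p) = -⅔ - j/6 (B(j, p) = -(j - 1*(-4))/6 = -(j + 4)/6 = -(4 + j)/6 = -⅔ - j/6)
c = -1/30653 (c = 1/(-30653) = -1/30653 ≈ -3.2623e-5)
1/(c + B(113, -77)) = 1/(-1/30653 + (-⅔ - ⅙*113)) = 1/(-1/30653 + (-⅔ - 113/6)) = 1/(-1/30653 - 39/2) = 1/(-1195469/61306) = -61306/1195469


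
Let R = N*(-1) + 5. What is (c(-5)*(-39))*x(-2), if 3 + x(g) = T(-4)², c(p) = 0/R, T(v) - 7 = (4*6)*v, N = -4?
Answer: 0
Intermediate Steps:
R = 9 (R = -4*(-1) + 5 = 4 + 5 = 9)
T(v) = 7 + 24*v (T(v) = 7 + (4*6)*v = 7 + 24*v)
c(p) = 0 (c(p) = 0/9 = (⅑)*0 = 0)
x(g) = 7918 (x(g) = -3 + (7 + 24*(-4))² = -3 + (7 - 96)² = -3 + (-89)² = -3 + 7921 = 7918)
(c(-5)*(-39))*x(-2) = (0*(-39))*7918 = 0*7918 = 0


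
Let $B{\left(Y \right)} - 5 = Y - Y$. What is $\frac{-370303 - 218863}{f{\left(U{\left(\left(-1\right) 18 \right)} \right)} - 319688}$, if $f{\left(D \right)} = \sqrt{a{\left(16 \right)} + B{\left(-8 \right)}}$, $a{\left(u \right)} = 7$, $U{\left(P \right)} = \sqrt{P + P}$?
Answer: $\frac{47087325052}{25550104333} + \frac{294583 \sqrt{3}}{25550104333} \approx 1.843$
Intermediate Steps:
$B{\left(Y \right)} = 5$ ($B{\left(Y \right)} = 5 + \left(Y - Y\right) = 5 + 0 = 5$)
$U{\left(P \right)} = \sqrt{2} \sqrt{P}$ ($U{\left(P \right)} = \sqrt{2 P} = \sqrt{2} \sqrt{P}$)
$f{\left(D \right)} = 2 \sqrt{3}$ ($f{\left(D \right)} = \sqrt{7 + 5} = \sqrt{12} = 2 \sqrt{3}$)
$\frac{-370303 - 218863}{f{\left(U{\left(\left(-1\right) 18 \right)} \right)} - 319688} = \frac{-370303 - 218863}{2 \sqrt{3} - 319688} = - \frac{589166}{-319688 + 2 \sqrt{3}}$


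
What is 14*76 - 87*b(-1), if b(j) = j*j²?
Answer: 1151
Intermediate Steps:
b(j) = j³
14*76 - 87*b(-1) = 14*76 - 87*(-1)³ = 1064 - 87*(-1) = 1064 - 1*(-87) = 1064 + 87 = 1151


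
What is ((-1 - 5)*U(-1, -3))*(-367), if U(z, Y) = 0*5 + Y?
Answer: -6606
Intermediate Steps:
U(z, Y) = Y (U(z, Y) = 0 + Y = Y)
((-1 - 5)*U(-1, -3))*(-367) = ((-1 - 5)*(-3))*(-367) = -6*(-3)*(-367) = 18*(-367) = -6606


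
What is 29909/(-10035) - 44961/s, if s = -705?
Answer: 28673186/471645 ≈ 60.794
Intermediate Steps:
29909/(-10035) - 44961/s = 29909/(-10035) - 44961/(-705) = 29909*(-1/10035) - 44961*(-1/705) = -29909/10035 + 14987/235 = 28673186/471645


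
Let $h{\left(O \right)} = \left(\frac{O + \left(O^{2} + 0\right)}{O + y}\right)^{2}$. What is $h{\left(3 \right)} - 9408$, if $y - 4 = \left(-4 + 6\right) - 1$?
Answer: $- \frac{37623}{4} \approx -9405.8$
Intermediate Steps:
$y = 5$ ($y = 4 + \left(\left(-4 + 6\right) - 1\right) = 4 + \left(2 - 1\right) = 4 + 1 = 5$)
$h{\left(O \right)} = \frac{\left(O + O^{2}\right)^{2}}{\left(5 + O\right)^{2}}$ ($h{\left(O \right)} = \left(\frac{O + \left(O^{2} + 0\right)}{O + 5}\right)^{2} = \left(\frac{O + O^{2}}{5 + O}\right)^{2} = \frac{\left(O + O^{2}\right)^{2}}{\left(5 + O\right)^{2}}$)
$h{\left(3 \right)} - 9408 = \frac{3^{2} \left(1 + 3\right)^{2}}{\left(5 + 3\right)^{2}} - 9408 = \frac{9 \cdot 4^{2}}{64} - 9408 = 9 \cdot 16 \cdot \frac{1}{64} - 9408 = \frac{9}{4} - 9408 = - \frac{37623}{4}$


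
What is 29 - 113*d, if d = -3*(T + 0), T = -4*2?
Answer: -2683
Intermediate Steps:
T = -8
d = 24 (d = -3*(-8 + 0) = -3*(-8) = 24)
29 - 113*d = 29 - 113*24 = 29 - 2712 = -2683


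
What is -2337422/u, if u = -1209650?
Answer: 1168711/604825 ≈ 1.9323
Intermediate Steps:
-2337422/u = -2337422/(-1209650) = -2337422*(-1/1209650) = 1168711/604825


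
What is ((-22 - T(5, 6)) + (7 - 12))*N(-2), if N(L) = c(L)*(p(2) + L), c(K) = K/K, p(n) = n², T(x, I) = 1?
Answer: -56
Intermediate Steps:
c(K) = 1
N(L) = 4 + L (N(L) = 1*(2² + L) = 1*(4 + L) = 4 + L)
((-22 - T(5, 6)) + (7 - 12))*N(-2) = ((-22 - 1*1) + (7 - 12))*(4 - 2) = ((-22 - 1) - 5)*2 = (-23 - 5)*2 = -28*2 = -56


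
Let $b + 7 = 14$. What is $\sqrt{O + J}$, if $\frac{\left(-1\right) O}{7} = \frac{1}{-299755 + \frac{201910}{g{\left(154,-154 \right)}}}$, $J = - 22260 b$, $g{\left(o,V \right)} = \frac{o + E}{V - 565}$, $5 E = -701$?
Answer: $\frac{13 i \sqrt{10487154967910707065}}{106649935} \approx 394.74 i$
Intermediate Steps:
$E = - \frac{701}{5}$ ($E = \frac{1}{5} \left(-701\right) = - \frac{701}{5} \approx -140.2$)
$b = 7$ ($b = -7 + 14 = 7$)
$g{\left(o,V \right)} = \frac{- \frac{701}{5} + o}{-565 + V}$ ($g{\left(o,V \right)} = \frac{o - \frac{701}{5}}{V - 565} = \frac{- \frac{701}{5} + o}{-565 + V}$)
$J = -155820$ ($J = \left(-22260\right) 7 = -155820$)
$O = \frac{69}{106649935}$ ($O = - \frac{7}{-299755 + \frac{201910}{\frac{1}{-565 - 154} \left(- \frac{701}{5} + 154\right)}} = - \frac{7}{-299755 + \frac{201910}{\frac{1}{-719} \cdot \frac{69}{5}}} = - \frac{7}{-299755 + \frac{201910}{\left(- \frac{1}{719}\right) \frac{69}{5}}} = - \frac{7}{-299755 + \frac{201910}{- \frac{69}{3595}}} = - \frac{7}{-299755 + 201910 \left(- \frac{3595}{69}\right)} = - \frac{7}{-299755 - \frac{725866450}{69}} = - \frac{7}{- \frac{746549545}{69}} = \left(-7\right) \left(- \frac{69}{746549545}\right) = \frac{69}{106649935} \approx 6.4698 \cdot 10^{-7}$)
$\sqrt{O + J} = \sqrt{\frac{69}{106649935} - 155820} = \sqrt{- \frac{16618192871631}{106649935}} = \frac{13 i \sqrt{10487154967910707065}}{106649935}$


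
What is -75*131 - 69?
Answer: -9894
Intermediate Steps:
-75*131 - 69 = -9825 - 69 = -9894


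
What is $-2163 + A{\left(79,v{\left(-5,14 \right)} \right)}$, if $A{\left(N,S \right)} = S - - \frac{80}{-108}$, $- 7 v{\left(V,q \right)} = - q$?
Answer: $- \frac{58367}{27} \approx -2161.7$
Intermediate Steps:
$v{\left(V,q \right)} = \frac{q}{7}$ ($v{\left(V,q \right)} = - \frac{\left(-1\right) q}{7} = \frac{q}{7}$)
$A{\left(N,S \right)} = - \frac{20}{27} + S$ ($A{\left(N,S \right)} = S - \left(-80\right) \left(- \frac{1}{108}\right) = S - \frac{20}{27} = - \frac{20}{27} + S$)
$-2163 + A{\left(79,v{\left(-5,14 \right)} \right)} = -2163 + \left(- \frac{20}{27} + \frac{1}{7} \cdot 14\right) = -2163 + \left(- \frac{20}{27} + 2\right) = -2163 + \frac{34}{27} = - \frac{58367}{27}$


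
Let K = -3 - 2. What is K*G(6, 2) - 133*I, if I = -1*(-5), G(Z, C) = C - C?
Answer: -665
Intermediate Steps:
G(Z, C) = 0
K = -5
I = 5
K*G(6, 2) - 133*I = -5*0 - 133*5 = 0 - 665 = -665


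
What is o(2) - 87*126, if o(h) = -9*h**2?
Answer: -10998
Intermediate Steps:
o(2) - 87*126 = -9*2**2 - 87*126 = -9*4 - 10962 = -36 - 10962 = -10998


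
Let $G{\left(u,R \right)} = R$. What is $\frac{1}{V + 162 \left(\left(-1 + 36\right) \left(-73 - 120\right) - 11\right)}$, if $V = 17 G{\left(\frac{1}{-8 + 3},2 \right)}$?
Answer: $- \frac{1}{1096058} \approx -9.1236 \cdot 10^{-7}$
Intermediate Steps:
$V = 34$ ($V = 17 \cdot 2 = 34$)
$\frac{1}{V + 162 \left(\left(-1 + 36\right) \left(-73 - 120\right) - 11\right)} = \frac{1}{34 + 162 \left(\left(-1 + 36\right) \left(-73 - 120\right) - 11\right)} = \frac{1}{34 + 162 \left(35 \left(-193\right) - 11\right)} = \frac{1}{34 + 162 \left(-6755 - 11\right)} = \frac{1}{34 + 162 \left(-6766\right)} = \frac{1}{34 - 1096092} = \frac{1}{-1096058} = - \frac{1}{1096058}$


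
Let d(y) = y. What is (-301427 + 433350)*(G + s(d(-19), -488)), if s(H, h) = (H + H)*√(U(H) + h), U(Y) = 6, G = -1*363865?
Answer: -48002162395 - 5013074*I*√482 ≈ -4.8002e+10 - 1.1006e+8*I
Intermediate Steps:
G = -363865
s(H, h) = 2*H*√(6 + h) (s(H, h) = (H + H)*√(6 + h) = (2*H)*√(6 + h) = 2*H*√(6 + h))
(-301427 + 433350)*(G + s(d(-19), -488)) = (-301427 + 433350)*(-363865 + 2*(-19)*√(6 - 488)) = 131923*(-363865 + 2*(-19)*√(-482)) = 131923*(-363865 + 2*(-19)*(I*√482)) = 131923*(-363865 - 38*I*√482) = -48002162395 - 5013074*I*√482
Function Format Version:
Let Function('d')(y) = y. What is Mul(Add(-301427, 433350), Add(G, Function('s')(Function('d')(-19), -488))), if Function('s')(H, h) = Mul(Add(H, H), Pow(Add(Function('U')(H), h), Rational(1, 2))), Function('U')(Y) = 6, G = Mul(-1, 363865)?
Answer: Add(-48002162395, Mul(-5013074, I, Pow(482, Rational(1, 2)))) ≈ Add(-4.8002e+10, Mul(-1.1006e+8, I))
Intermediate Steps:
G = -363865
Function('s')(H, h) = Mul(2, H, Pow(Add(6, h), Rational(1, 2))) (Function('s')(H, h) = Mul(Add(H, H), Pow(Add(6, h), Rational(1, 2))) = Mul(Mul(2, H), Pow(Add(6, h), Rational(1, 2))) = Mul(2, H, Pow(Add(6, h), Rational(1, 2))))
Mul(Add(-301427, 433350), Add(G, Function('s')(Function('d')(-19), -488))) = Mul(Add(-301427, 433350), Add(-363865, Mul(2, -19, Pow(Add(6, -488), Rational(1, 2))))) = Mul(131923, Add(-363865, Mul(2, -19, Pow(-482, Rational(1, 2))))) = Mul(131923, Add(-363865, Mul(2, -19, Mul(I, Pow(482, Rational(1, 2)))))) = Mul(131923, Add(-363865, Mul(-38, I, Pow(482, Rational(1, 2))))) = Add(-48002162395, Mul(-5013074, I, Pow(482, Rational(1, 2))))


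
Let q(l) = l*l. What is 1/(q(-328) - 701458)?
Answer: -1/593874 ≈ -1.6839e-6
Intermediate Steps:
q(l) = l²
1/(q(-328) - 701458) = 1/((-328)² - 701458) = 1/(107584 - 701458) = 1/(-593874) = -1/593874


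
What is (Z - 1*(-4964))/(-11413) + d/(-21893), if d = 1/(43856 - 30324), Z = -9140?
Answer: 1237165361963/3381170595388 ≈ 0.36590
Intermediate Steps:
d = 1/13532 ≈ 7.3899e-5
(Z - 1*(-4964))/(-11413) + d/(-21893) = (-9140 - 1*(-4964))/(-11413) + (1/13532)/(-21893) = (-9140 + 4964)*(-1/11413) + (1/13532)*(-1/21893) = -4176*(-1/11413) - 1/296256076 = 4176/11413 - 1/296256076 = 1237165361963/3381170595388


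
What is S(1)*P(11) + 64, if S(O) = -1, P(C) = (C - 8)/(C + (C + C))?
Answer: 703/11 ≈ 63.909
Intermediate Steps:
P(C) = (-8 + C)/(3*C) (P(C) = (-8 + C)/(C + 2*C) = (-8 + C)/((3*C)) = (-8 + C)*(1/(3*C)) = (-8 + C)/(3*C))
S(1)*P(11) + 64 = -(-8 + 11)/(3*11) + 64 = -3/(3*11) + 64 = -1*1/11 + 64 = -1/11 + 64 = 703/11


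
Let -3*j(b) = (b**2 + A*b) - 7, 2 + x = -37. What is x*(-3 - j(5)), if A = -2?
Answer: 13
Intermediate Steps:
x = -39 (x = -2 - 37 = -39)
j(b) = 7/3 - b**2/3 + 2*b/3 (j(b) = -((b**2 - 2*b) - 7)/3 = -(-7 + b**2 - 2*b)/3 = 7/3 - b**2/3 + 2*b/3)
x*(-3 - j(5)) = -39*(-3 - (7/3 - 1/3*5**2 + (2/3)*5)) = -39*(-3 - (7/3 - 1/3*25 + 10/3)) = -39*(-3 - (7/3 - 25/3 + 10/3)) = -39*(-3 - 1*(-8/3)) = -39*(-3 + 8/3) = -39*(-1/3) = 13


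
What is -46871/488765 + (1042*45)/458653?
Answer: 1420666087/224173533545 ≈ 0.0063374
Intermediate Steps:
-46871/488765 + (1042*45)/458653 = -46871*1/488765 + 46890*(1/458653) = -46871/488765 + 46890/458653 = 1420666087/224173533545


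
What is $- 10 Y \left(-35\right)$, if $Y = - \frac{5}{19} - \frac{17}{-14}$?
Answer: $\frac{6325}{19} \approx 332.89$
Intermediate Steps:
$Y = \frac{253}{266}$ ($Y = \left(-5\right) \frac{1}{19} - - \frac{17}{14} = - \frac{5}{19} + \frac{17}{14} = \frac{253}{266} \approx 0.95113$)
$- 10 Y \left(-35\right) = \left(-10\right) \frac{253}{266} \left(-35\right) = \left(- \frac{1265}{133}\right) \left(-35\right) = \frac{6325}{19}$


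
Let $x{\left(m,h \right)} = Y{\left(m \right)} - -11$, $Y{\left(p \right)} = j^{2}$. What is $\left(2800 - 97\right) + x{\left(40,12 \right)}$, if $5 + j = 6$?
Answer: $2715$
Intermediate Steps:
$j = 1$ ($j = -5 + 6 = 1$)
$Y{\left(p \right)} = 1$ ($Y{\left(p \right)} = 1^{2} = 1$)
$x{\left(m,h \right)} = 12$ ($x{\left(m,h \right)} = 1 - -11 = 1 + 11 = 12$)
$\left(2800 - 97\right) + x{\left(40,12 \right)} = \left(2800 - 97\right) + 12 = 2703 + 12 = 2715$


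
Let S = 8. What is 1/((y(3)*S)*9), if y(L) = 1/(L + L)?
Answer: 1/12 ≈ 0.083333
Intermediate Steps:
y(L) = 1/(2*L)
1/((y(3)*S)*9) = 1/((((½)/3)*8)*9) = 1/((((½)*(⅓))*8)*9) = 1/(((⅙)*8)*9) = 1/((4/3)*9) = 1/12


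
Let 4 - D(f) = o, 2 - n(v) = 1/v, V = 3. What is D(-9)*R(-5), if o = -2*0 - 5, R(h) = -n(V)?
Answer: -15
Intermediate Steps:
n(v) = 2 - 1/v
R(h) = -5/3 (R(h) = -(2 - 1/3) = -(2 - 1*⅓) = -(2 - ⅓) = -1*5/3 = -5/3)
o = -5 (o = 0 - 5 = -5)
D(f) = 9 (D(f) = 4 - 1*(-5) = 4 + 5 = 9)
D(-9)*R(-5) = 9*(-5/3) = -15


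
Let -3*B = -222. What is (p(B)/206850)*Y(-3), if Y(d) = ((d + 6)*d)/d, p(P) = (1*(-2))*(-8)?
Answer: 8/34475 ≈ 0.00023205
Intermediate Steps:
B = 74 (B = -⅓*(-222) = 74)
p(P) = 16 (p(P) = -2*(-8) = 16)
Y(d) = 6 + d (Y(d) = ((6 + d)*d)/d = (d*(6 + d))/d = 6 + d)
(p(B)/206850)*Y(-3) = (16/206850)*(6 - 3) = (16*(1/206850))*3 = (8/103425)*3 = 8/34475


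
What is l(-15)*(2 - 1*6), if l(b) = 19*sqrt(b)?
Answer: -76*I*sqrt(15) ≈ -294.35*I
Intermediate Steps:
l(-15)*(2 - 1*6) = (19*sqrt(-15))*(2 - 1*6) = (19*(I*sqrt(15)))*(2 - 6) = (19*I*sqrt(15))*(-4) = -76*I*sqrt(15)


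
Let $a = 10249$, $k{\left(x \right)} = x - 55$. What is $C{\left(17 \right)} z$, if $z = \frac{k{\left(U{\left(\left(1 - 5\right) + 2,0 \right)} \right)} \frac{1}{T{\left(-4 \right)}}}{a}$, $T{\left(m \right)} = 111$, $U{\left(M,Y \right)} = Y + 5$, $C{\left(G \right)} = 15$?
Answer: $- \frac{250}{379213} \approx -0.00065926$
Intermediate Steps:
$U{\left(M,Y \right)} = 5 + Y$
$k{\left(x \right)} = -55 + x$ ($k{\left(x \right)} = x - 55 = -55 + x$)
$z = - \frac{50}{1137639}$ ($z = \frac{\left(-55 + \left(5 + 0\right)\right) \frac{1}{111}}{10249} = \left(-55 + 5\right) \frac{1}{111} \cdot \frac{1}{10249} = \left(-50\right) \frac{1}{111} \cdot \frac{1}{10249} = \left(- \frac{50}{111}\right) \frac{1}{10249} = - \frac{50}{1137639} \approx -4.3951 \cdot 10^{-5}$)
$C{\left(17 \right)} z = 15 \left(- \frac{50}{1137639}\right) = - \frac{250}{379213}$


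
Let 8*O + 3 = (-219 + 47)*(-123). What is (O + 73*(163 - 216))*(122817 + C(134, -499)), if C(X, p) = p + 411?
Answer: -1202621471/8 ≈ -1.5033e+8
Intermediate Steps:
C(X, p) = 411 + p
O = 21153/8 (O = -3/8 + ((-219 + 47)*(-123))/8 = -3/8 + (-172*(-123))/8 = -3/8 + (⅛)*21156 = -3/8 + 5289/2 = 21153/8 ≈ 2644.1)
(O + 73*(163 - 216))*(122817 + C(134, -499)) = (21153/8 + 73*(163 - 216))*(122817 + (411 - 499)) = (21153/8 + 73*(-53))*(122817 - 88) = (21153/8 - 3869)*122729 = -9799/8*122729 = -1202621471/8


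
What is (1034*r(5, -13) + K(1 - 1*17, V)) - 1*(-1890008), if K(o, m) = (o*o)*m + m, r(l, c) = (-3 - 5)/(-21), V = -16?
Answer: 39612088/21 ≈ 1.8863e+6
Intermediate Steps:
r(l, c) = 8/21 (r(l, c) = -8*(-1/21) = 8/21)
K(o, m) = m + m*o**2 (K(o, m) = o**2*m + m = m*o**2 + m = m + m*o**2)
(1034*r(5, -13) + K(1 - 1*17, V)) - 1*(-1890008) = (1034*(8/21) - 16*(1 + (1 - 1*17)**2)) - 1*(-1890008) = (8272/21 - 16*(1 + (1 - 17)**2)) + 1890008 = (8272/21 - 16*(1 + (-16)**2)) + 1890008 = (8272/21 - 16*(1 + 256)) + 1890008 = (8272/21 - 16*257) + 1890008 = (8272/21 - 4112) + 1890008 = -78080/21 + 1890008 = 39612088/21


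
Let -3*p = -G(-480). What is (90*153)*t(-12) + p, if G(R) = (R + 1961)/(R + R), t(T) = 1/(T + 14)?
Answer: 19827319/2880 ≈ 6884.5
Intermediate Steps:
t(T) = 1/(14 + T)
G(R) = (1961 + R)/(2*R) (G(R) = (1961 + R)/((2*R)) = (1961 + R)*(1/(2*R)) = (1961 + R)/(2*R))
p = -1481/2880 (p = -(-1)*(½)*(1961 - 480)/(-480)/3 = -(-1)*(½)*(-1/480)*1481/3 = -(-1)*(-1481)/(3*960) = -⅓*1481/960 = -1481/2880 ≈ -0.51424)
(90*153)*t(-12) + p = (90*153)/(14 - 12) - 1481/2880 = 13770/2 - 1481/2880 = 13770*(½) - 1481/2880 = 6885 - 1481/2880 = 19827319/2880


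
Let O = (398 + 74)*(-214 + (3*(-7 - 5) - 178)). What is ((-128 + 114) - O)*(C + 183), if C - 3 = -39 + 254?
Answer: 81002802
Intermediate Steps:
C = 218 (C = 3 + (-39 + 254) = 3 + 215 = 218)
O = -202016 (O = 472*(-214 + (3*(-12) - 178)) = 472*(-214 + (-36 - 178)) = 472*(-214 - 214) = 472*(-428) = -202016)
((-128 + 114) - O)*(C + 183) = ((-128 + 114) - 1*(-202016))*(218 + 183) = (-14 + 202016)*401 = 202002*401 = 81002802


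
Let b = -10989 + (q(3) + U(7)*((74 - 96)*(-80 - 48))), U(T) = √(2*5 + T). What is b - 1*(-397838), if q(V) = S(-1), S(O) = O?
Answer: 386848 + 2816*√17 ≈ 3.9846e+5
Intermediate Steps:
q(V) = -1
U(T) = √(10 + T)
b = -10990 + 2816*√17 (b = -10989 + (-1 + √(10 + 7)*((74 - 96)*(-80 - 48))) = -10989 + (-1 + √17*(-22*(-128))) = -10989 + (-1 + √17*2816) = -10989 + (-1 + 2816*√17) = -10990 + 2816*√17 ≈ 620.67)
b - 1*(-397838) = (-10990 + 2816*√17) - 1*(-397838) = (-10990 + 2816*√17) + 397838 = 386848 + 2816*√17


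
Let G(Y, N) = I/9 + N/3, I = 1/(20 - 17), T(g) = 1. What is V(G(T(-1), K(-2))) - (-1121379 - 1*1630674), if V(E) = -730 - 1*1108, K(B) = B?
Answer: 2750215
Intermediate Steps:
I = 1/3 ≈ 0.33333
G(Y, N) = 1/27 + N/3 (G(Y, N) = (1/3)/9 + N/3 = (1/3)*(1/9) + N*(1/3) = 1/27 + N/3)
V(E) = -1838 (V(E) = -730 - 1108 = -1838)
V(G(T(-1), K(-2))) - (-1121379 - 1*1630674) = -1838 - (-1121379 - 1*1630674) = -1838 - (-1121379 - 1630674) = -1838 - 1*(-2752053) = -1838 + 2752053 = 2750215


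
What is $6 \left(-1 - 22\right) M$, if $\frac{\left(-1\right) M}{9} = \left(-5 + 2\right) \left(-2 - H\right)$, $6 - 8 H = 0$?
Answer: $\frac{20493}{2} \approx 10247.0$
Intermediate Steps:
$H = \frac{3}{4}$ ($H = \frac{3}{4} - 0 = \frac{3}{4} + 0 = \frac{3}{4} \approx 0.75$)
$M = - \frac{297}{4}$ ($M = - 9 \left(-5 + 2\right) \left(-2 - \frac{3}{4}\right) = - 9 \left(- 3 \left(-2 - \frac{3}{4}\right)\right) = - 9 \left(\left(-3\right) \left(- \frac{11}{4}\right)\right) = \left(-9\right) \frac{33}{4} = - \frac{297}{4} \approx -74.25$)
$6 \left(-1 - 22\right) M = 6 \left(-1 - 22\right) \left(- \frac{297}{4}\right) = 6 \left(-23\right) \left(- \frac{297}{4}\right) = \left(-138\right) \left(- \frac{297}{4}\right) = \frac{20493}{2}$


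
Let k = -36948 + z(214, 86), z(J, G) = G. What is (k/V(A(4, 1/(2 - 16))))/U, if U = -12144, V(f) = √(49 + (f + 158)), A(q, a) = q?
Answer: 18431*√211/1281192 ≈ 0.20897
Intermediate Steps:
V(f) = √(207 + f) (V(f) = √(49 + (158 + f)) = √(207 + f))
k = -36862 (k = -36948 + 86 = -36862)
(k/V(A(4, 1/(2 - 16))))/U = -36862/√(207 + 4)/(-12144) = -36862*√211/211*(-1/12144) = 18431*√211/1281192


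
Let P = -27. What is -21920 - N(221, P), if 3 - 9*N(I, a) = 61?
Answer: -197222/9 ≈ -21914.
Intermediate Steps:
N(I, a) = -58/9 (N(I, a) = ⅓ - ⅑*61 = ⅓ - 61/9 = -58/9)
-21920 - N(221, P) = -21920 - 1*(-58/9) = -21920 + 58/9 = -197222/9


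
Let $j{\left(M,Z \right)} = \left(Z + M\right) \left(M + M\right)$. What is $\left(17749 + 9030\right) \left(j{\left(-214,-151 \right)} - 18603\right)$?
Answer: $3685245643$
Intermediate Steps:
$j{\left(M,Z \right)} = 2 M \left(M + Z\right)$ ($j{\left(M,Z \right)} = \left(M + Z\right) 2 M = 2 M \left(M + Z\right)$)
$\left(17749 + 9030\right) \left(j{\left(-214,-151 \right)} - 18603\right) = \left(17749 + 9030\right) \left(2 \left(-214\right) \left(-214 - 151\right) - 18603\right) = 26779 \left(2 \left(-214\right) \left(-365\right) - 18603\right) = 26779 \left(156220 - 18603\right) = 26779 \cdot 137617 = 3685245643$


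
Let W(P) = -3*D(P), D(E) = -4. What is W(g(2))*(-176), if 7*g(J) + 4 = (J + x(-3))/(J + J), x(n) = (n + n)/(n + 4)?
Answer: -2112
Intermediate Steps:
x(n) = 2*n/(4 + n) (x(n) = (2*n)/(4 + n) = 2*n/(4 + n))
g(J) = -4/7 + (-6 + J)/(14*J) (g(J) = -4/7 + ((J + 2*(-3)/(4 - 3))/(J + J))/7 = -4/7 + ((J + 2*(-3)/1)/((2*J)))/7 = -4/7 + ((J + 2*(-3)*1)*(1/(2*J)))/7 = -4/7 + ((J - 6)*(1/(2*J)))/7 = -4/7 + ((-6 + J)*(1/(2*J)))/7 = -4/7 + ((-6 + J)/(2*J))/7 = -4/7 + (-6 + J)/(14*J))
W(P) = 12 (W(P) = -3*(-4) = 12)
W(g(2))*(-176) = 12*(-176) = -2112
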